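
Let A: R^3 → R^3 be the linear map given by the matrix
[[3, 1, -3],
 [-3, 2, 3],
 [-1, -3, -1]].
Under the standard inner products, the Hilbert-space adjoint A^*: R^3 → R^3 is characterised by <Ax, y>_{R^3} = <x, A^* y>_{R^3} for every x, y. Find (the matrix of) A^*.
A^* = A^T =
[[3, -3, -1],
 [1, 2, -3],
 [-3, 3, -1]]

For real matrices with standard dot products, the defining identity <Ax, y> = <x, A^* y> gives (Ax)^T y = x^T (A^*) y, i.e. x^T A^T y = x^T (A^*) y. Since this holds for all x, y, we must have A^* = A^T. Therefore
A^* =
[[3, -3, -1],
 [1, 2, -3],
 [-3, 3, -1]].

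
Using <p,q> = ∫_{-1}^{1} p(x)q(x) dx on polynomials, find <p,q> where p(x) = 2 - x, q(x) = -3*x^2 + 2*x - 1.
<p,q> = -28/3

Expand the product: p(x)·q(x) = 3*x^3 - 8*x^2 + 5*x - 2.
∫_{-1}^{1} of each monomial x^k gives [2/(k+1) if k even, 0 if k odd]. Integrating term-by-term (or equivalently evaluating the antiderivative F(x) = 3*x^4/4 - 8*x^3/3 + 5*x^2/2 - 2*x at the endpoints):
  F(1) − F(−1) = -17/12 − (95/12) = -28/3.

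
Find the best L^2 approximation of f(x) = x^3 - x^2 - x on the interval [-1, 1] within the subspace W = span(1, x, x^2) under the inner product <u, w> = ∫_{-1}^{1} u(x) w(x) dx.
g(x) = -x^2 - 2*x/5

The best approximation g ∈ W is the orthogonal projection of f onto W. Writing g = a_0 + a_1 x + a_2 x^2, the coefficients solve the normal equations G · a = b where
  G_{ij} = <φ_i, φ_j> and b_i = <f, φ_i>, with φ_0 = 1, φ_1 = x, φ_2 = x^2.
G =
  [2, 0, 2/3]
  [0, 2/3, 0]
  [2/3, 0, 2/5],
b = (-2/3, -4/15, -2/5).
Solving gives a_0 = 0, a_1 = -2/5, a_2 = -1, so
  g(x) = -x^2 - 2*x/5.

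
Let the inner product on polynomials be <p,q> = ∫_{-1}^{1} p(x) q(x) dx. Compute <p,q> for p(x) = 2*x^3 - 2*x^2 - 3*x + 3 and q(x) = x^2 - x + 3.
<p,q> = 82/5

Expand the product: p(x)·q(x) = 2*x^5 - 4*x^4 + 5*x^3 - 12*x + 9.
∫_{-1}^{1} of each monomial x^k gives [2/(k+1) if k even, 0 if k odd]. Integrating term-by-term (or equivalently evaluating the antiderivative F(x) = x^6/3 - 4*x^5/5 + 5*x^4/4 - 6*x^2 + 9*x at the endpoints):
  F(1) − F(−1) = 227/60 − (-757/60) = 82/5.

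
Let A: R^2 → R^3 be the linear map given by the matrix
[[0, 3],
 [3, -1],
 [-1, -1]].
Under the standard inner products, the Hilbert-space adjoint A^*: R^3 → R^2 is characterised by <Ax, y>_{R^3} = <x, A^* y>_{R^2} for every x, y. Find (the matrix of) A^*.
A^* = A^T =
[[0, 3, -1],
 [3, -1, -1]]

For real matrices with standard dot products, the defining identity <Ax, y> = <x, A^* y> gives (Ax)^T y = x^T (A^*) y, i.e. x^T A^T y = x^T (A^*) y. Since this holds for all x, y, we must have A^* = A^T. Therefore
A^* =
[[0, 3, -1],
 [3, -1, -1]].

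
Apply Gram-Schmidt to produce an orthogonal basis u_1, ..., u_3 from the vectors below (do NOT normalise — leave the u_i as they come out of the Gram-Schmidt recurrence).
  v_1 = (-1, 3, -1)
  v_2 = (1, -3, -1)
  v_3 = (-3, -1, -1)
Orthogonal basis:
  u_1 = (-1, 3, -1)
  u_2 = (2/11, -6/11, -20/11)
  u_3 = (-3, -1, 0)

Apply the Gram-Schmidt recurrence
  u_1 = v_1
  u_i = v_i − Σ_{j<i} ((v_i · u_j) / (u_j · u_j)) · u_j.

Step by step this gives:
  u_1 = (-1, 3, -1)
  u_2 = (2/11, -6/11, -20/11)
  u_3 = (-3, -1, 0)

Orthogonality check:
  u_2 · u_1 = 0 (should be 0)
  u_3 · u_1 = 0 (should be 0)
  u_3 · u_2 = 0 (should be 0)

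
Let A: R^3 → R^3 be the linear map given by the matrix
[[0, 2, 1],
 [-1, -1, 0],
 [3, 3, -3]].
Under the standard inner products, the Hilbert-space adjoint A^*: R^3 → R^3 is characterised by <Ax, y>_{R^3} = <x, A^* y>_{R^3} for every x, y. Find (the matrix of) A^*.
A^* = A^T =
[[0, -1, 3],
 [2, -1, 3],
 [1, 0, -3]]

For real matrices with standard dot products, the defining identity <Ax, y> = <x, A^* y> gives (Ax)^T y = x^T (A^*) y, i.e. x^T A^T y = x^T (A^*) y. Since this holds for all x, y, we must have A^* = A^T. Therefore
A^* =
[[0, -1, 3],
 [2, -1, 3],
 [1, 0, -3]].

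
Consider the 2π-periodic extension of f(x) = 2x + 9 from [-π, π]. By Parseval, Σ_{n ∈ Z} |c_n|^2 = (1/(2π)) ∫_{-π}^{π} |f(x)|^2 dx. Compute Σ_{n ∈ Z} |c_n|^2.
Σ |c_n|^2 = 4π^2/3 + 81

Expand and integrate term by term over [-π, π]:
  ∫ (2x)^2 dx = 4·(2π^3/3); ∫ 2·2·(9)·x dx = 0 (odd integrand); ∫ 9^2 dx = 81·2π.
So (1/(2π)) ∫_{-π}^{π} (2x + 9)^2 dx = 4π^2/3 + 81 = 4π^2/3 + 81.
Parseval ⇒ Σ |c_n|^2 = 4π^2/3 + 81.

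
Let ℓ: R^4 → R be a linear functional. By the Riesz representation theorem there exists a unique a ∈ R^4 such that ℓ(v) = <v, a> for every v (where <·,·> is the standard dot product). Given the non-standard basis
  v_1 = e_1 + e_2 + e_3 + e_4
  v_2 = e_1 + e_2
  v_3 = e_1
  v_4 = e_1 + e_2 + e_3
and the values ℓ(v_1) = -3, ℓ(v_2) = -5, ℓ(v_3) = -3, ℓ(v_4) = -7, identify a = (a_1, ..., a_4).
a = (-3, -2, -2, 4)

Write a = (a_1, ..., a_4) in the standard basis. For each basis vector v_i, ℓ(v_i) = <v_i, a> is a linear equation in the a_j's. Collect the n equations into a matrix system V a = ℓ, where row i of V is v_i (expressed in the standard basis). Since V is invertible (lower-triangular with 1s on the diagonal, up to permutation), solve by back-substitution:
  V =
[[1, 1, 1, 1],
 [1, 1, 0, 0],
 [1, 0, 0, 0],
 [1, 1, 1, 0]]
  V a = (-3, -5, -3, -7)
Solving gives a = (-3, -2, -2, 4).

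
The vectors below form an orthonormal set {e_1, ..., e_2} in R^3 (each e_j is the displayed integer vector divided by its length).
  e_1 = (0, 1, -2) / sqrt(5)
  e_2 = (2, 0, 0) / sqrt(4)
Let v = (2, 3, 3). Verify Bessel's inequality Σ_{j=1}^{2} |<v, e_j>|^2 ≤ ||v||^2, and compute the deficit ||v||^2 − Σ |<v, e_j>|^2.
Σ |<v, e_j>|^2 = 29/5; ||v||^2 = 22; deficit = 81/5

Write each e_j = u_j / sqrt(<u_j, u_j>) where u_j is the displayed integer vector. Then <v, e_j> = <v, u_j> / sqrt(<u_j, u_j>), so |<v, e_j>|^2 = <v, u_j>^2 / <u_j, u_j>.
Coefficients: <v, e_1> = -3/sqrt(5), <v, e_2> = 4/sqrt(4).
Square and sum: Σ |<v, e_j>|^2 = 29/5.
Compute ||v||^2 = v·v = 22.
Deficit = 22 − 29/5 = 81/5 ≥ 0, confirming Bessel's inequality. (The deficit equals ||v − Σ <v,e_j> e_j||^2, the squared distance from v to span{e_j}.)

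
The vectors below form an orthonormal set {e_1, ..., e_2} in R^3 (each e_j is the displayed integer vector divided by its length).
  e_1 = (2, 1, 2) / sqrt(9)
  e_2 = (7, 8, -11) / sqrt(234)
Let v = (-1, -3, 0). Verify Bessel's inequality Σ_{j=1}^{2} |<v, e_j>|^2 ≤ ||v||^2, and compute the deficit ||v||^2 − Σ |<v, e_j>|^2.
Σ |<v, e_j>|^2 = 179/26; ||v||^2 = 10; deficit = 81/26

Write each e_j = u_j / sqrt(<u_j, u_j>) where u_j is the displayed integer vector. Then <v, e_j> = <v, u_j> / sqrt(<u_j, u_j>), so |<v, e_j>|^2 = <v, u_j>^2 / <u_j, u_j>.
Coefficients: <v, e_1> = -5/sqrt(9), <v, e_2> = -31/sqrt(234).
Square and sum: Σ |<v, e_j>|^2 = 179/26.
Compute ||v||^2 = v·v = 10.
Deficit = 10 − 179/26 = 81/26 ≥ 0, confirming Bessel's inequality. (The deficit equals ||v − Σ <v,e_j> e_j||^2, the squared distance from v to span{e_j}.)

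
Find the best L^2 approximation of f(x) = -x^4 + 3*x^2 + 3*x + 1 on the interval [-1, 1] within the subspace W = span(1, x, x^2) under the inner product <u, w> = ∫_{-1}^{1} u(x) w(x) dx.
g(x) = 15*x^2/7 + 3*x + 38/35

The best approximation g ∈ W is the orthogonal projection of f onto W. Writing g = a_0 + a_1 x + a_2 x^2, the coefficients solve the normal equations G · a = b where
  G_{ij} = <φ_i, φ_j> and b_i = <f, φ_i>, with φ_0 = 1, φ_1 = x, φ_2 = x^2.
G =
  [2, 0, 2/3]
  [0, 2/3, 0]
  [2/3, 0, 2/5],
b = (18/5, 2, 166/105).
Solving gives a_0 = 38/35, a_1 = 3, a_2 = 15/7, so
  g(x) = 15*x^2/7 + 3*x + 38/35.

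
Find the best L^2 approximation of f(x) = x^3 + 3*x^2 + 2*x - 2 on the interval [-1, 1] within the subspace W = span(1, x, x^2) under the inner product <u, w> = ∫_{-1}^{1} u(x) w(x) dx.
g(x) = 3*x^2 + 13*x/5 - 2

The best approximation g ∈ W is the orthogonal projection of f onto W. Writing g = a_0 + a_1 x + a_2 x^2, the coefficients solve the normal equations G · a = b where
  G_{ij} = <φ_i, φ_j> and b_i = <f, φ_i>, with φ_0 = 1, φ_1 = x, φ_2 = x^2.
G =
  [2, 0, 2/3]
  [0, 2/3, 0]
  [2/3, 0, 2/5],
b = (-2, 26/15, -2/15).
Solving gives a_0 = -2, a_1 = 13/5, a_2 = 3, so
  g(x) = 3*x^2 + 13*x/5 - 2.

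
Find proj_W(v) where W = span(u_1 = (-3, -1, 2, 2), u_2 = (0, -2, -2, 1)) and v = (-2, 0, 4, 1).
proj_W(v) = (-8/3, 2/3, 10/3, 1)

Set up U = [u_1 | ... | u_2] ∈ R^(4×2). The projector onto W = col(U) is P = U (U^T U)^(-1) U^T.
Compute U^T U =
  [18, 0]
  [0, 9],
and U^T v = (16, -7).
Solve U^T U · c = U^T v for the coefficients: c = (8/9, -7/9). The projection is proj_W(v) = U c.
Check: (v - proj_W(v)) · u_1 = 0  (should be 0).
Check: (v - proj_W(v)) · u_2 = 0  (should be 0).
Result: proj_W(v) = (-8/3, 2/3, 10/3, 1).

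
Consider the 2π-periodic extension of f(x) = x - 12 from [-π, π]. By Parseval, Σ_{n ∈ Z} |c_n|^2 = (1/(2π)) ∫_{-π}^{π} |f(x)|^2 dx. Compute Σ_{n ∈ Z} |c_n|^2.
Σ |c_n|^2 = π^2/3 + 144

Expand and integrate term by term over [-π, π]:
  ∫ (x)^2 dx = 1·(2π^3/3); ∫ 2·1·(-12)·x dx = 0 (odd integrand); ∫ (-12)^2 dx = 144·2π.
So (1/(2π)) ∫_{-π}^{π} (x - 12)^2 dx = 1π^2/3 + 144 = π^2/3 + 144.
Parseval ⇒ Σ |c_n|^2 = π^2/3 + 144.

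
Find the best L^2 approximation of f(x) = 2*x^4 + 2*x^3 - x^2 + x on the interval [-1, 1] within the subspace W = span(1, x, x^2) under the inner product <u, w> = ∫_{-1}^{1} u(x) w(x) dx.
g(x) = 5*x^2/7 + 11*x/5 - 6/35

The best approximation g ∈ W is the orthogonal projection of f onto W. Writing g = a_0 + a_1 x + a_2 x^2, the coefficients solve the normal equations G · a = b where
  G_{ij} = <φ_i, φ_j> and b_i = <f, φ_i>, with φ_0 = 1, φ_1 = x, φ_2 = x^2.
G =
  [2, 0, 2/3]
  [0, 2/3, 0]
  [2/3, 0, 2/5],
b = (2/15, 22/15, 6/35).
Solving gives a_0 = -6/35, a_1 = 11/5, a_2 = 5/7, so
  g(x) = 5*x^2/7 + 11*x/5 - 6/35.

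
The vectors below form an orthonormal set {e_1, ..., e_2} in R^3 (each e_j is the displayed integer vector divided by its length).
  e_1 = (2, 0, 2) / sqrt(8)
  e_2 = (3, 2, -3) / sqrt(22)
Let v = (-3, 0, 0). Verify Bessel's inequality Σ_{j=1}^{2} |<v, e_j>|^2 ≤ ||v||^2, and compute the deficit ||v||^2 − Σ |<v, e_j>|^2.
Σ |<v, e_j>|^2 = 90/11; ||v||^2 = 9; deficit = 9/11

Write each e_j = u_j / sqrt(<u_j, u_j>) where u_j is the displayed integer vector. Then <v, e_j> = <v, u_j> / sqrt(<u_j, u_j>), so |<v, e_j>|^2 = <v, u_j>^2 / <u_j, u_j>.
Coefficients: <v, e_1> = -6/sqrt(8), <v, e_2> = -9/sqrt(22).
Square and sum: Σ |<v, e_j>|^2 = 90/11.
Compute ||v||^2 = v·v = 9.
Deficit = 9 − 90/11 = 9/11 ≥ 0, confirming Bessel's inequality. (The deficit equals ||v − Σ <v,e_j> e_j||^2, the squared distance from v to span{e_j}.)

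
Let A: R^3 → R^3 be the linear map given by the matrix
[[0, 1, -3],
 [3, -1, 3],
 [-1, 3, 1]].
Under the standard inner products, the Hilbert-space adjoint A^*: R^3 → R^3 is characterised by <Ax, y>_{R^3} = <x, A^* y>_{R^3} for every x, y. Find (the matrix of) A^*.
A^* = A^T =
[[0, 3, -1],
 [1, -1, 3],
 [-3, 3, 1]]

For real matrices with standard dot products, the defining identity <Ax, y> = <x, A^* y> gives (Ax)^T y = x^T (A^*) y, i.e. x^T A^T y = x^T (A^*) y. Since this holds for all x, y, we must have A^* = A^T. Therefore
A^* =
[[0, 3, -1],
 [1, -1, 3],
 [-3, 3, 1]].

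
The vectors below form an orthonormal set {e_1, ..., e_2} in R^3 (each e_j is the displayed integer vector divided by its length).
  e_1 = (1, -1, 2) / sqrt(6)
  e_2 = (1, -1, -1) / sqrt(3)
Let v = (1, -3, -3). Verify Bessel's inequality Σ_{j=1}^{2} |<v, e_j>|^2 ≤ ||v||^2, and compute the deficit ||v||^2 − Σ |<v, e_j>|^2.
Σ |<v, e_j>|^2 = 17; ||v||^2 = 19; deficit = 2

Write each e_j = u_j / sqrt(<u_j, u_j>) where u_j is the displayed integer vector. Then <v, e_j> = <v, u_j> / sqrt(<u_j, u_j>), so |<v, e_j>|^2 = <v, u_j>^2 / <u_j, u_j>.
Coefficients: <v, e_1> = -2/sqrt(6), <v, e_2> = 7/sqrt(3).
Square and sum: Σ |<v, e_j>|^2 = 17.
Compute ||v||^2 = v·v = 19.
Deficit = 19 − 17 = 2 ≥ 0, confirming Bessel's inequality. (The deficit equals ||v − Σ <v,e_j> e_j||^2, the squared distance from v to span{e_j}.)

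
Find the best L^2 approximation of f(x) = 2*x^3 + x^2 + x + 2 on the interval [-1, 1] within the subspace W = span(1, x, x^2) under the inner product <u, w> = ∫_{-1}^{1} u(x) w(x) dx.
g(x) = x^2 + 11*x/5 + 2

The best approximation g ∈ W is the orthogonal projection of f onto W. Writing g = a_0 + a_1 x + a_2 x^2, the coefficients solve the normal equations G · a = b where
  G_{ij} = <φ_i, φ_j> and b_i = <f, φ_i>, with φ_0 = 1, φ_1 = x, φ_2 = x^2.
G =
  [2, 0, 2/3]
  [0, 2/3, 0]
  [2/3, 0, 2/5],
b = (14/3, 22/15, 26/15).
Solving gives a_0 = 2, a_1 = 11/5, a_2 = 1, so
  g(x) = x^2 + 11*x/5 + 2.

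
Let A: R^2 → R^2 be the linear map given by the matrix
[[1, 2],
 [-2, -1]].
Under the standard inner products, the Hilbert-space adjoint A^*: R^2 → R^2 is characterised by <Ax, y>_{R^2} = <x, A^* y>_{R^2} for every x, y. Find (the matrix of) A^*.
A^* = A^T =
[[1, -2],
 [2, -1]]

For real matrices with standard dot products, the defining identity <Ax, y> = <x, A^* y> gives (Ax)^T y = x^T (A^*) y, i.e. x^T A^T y = x^T (A^*) y. Since this holds for all x, y, we must have A^* = A^T. Therefore
A^* =
[[1, -2],
 [2, -1]].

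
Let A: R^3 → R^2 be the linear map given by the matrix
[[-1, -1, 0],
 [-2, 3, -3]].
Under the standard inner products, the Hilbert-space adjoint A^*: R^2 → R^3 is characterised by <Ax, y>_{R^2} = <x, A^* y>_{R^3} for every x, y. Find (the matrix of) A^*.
A^* = A^T =
[[-1, -2],
 [-1, 3],
 [0, -3]]

For real matrices with standard dot products, the defining identity <Ax, y> = <x, A^* y> gives (Ax)^T y = x^T (A^*) y, i.e. x^T A^T y = x^T (A^*) y. Since this holds for all x, y, we must have A^* = A^T. Therefore
A^* =
[[-1, -2],
 [-1, 3],
 [0, -3]].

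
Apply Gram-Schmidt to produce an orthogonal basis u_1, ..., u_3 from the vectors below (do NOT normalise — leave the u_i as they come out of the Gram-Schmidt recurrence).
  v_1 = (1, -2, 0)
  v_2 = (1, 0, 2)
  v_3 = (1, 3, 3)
Orthogonal basis:
  u_1 = (1, -2, 0)
  u_2 = (4/5, 2/5, 2)
  u_3 = (2/3, 1/3, -1/3)

Apply the Gram-Schmidt recurrence
  u_1 = v_1
  u_i = v_i − Σ_{j<i} ((v_i · u_j) / (u_j · u_j)) · u_j.

Step by step this gives:
  u_1 = (1, -2, 0)
  u_2 = (4/5, 2/5, 2)
  u_3 = (2/3, 1/3, -1/3)

Orthogonality check:
  u_2 · u_1 = 0 (should be 0)
  u_3 · u_1 = 0 (should be 0)
  u_3 · u_2 = 0 (should be 0)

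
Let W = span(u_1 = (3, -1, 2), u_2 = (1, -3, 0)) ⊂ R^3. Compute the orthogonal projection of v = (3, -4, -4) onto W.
proj_W(v) = (15/26, -125/26, -10/13)

Set up U = [u_1 | ... | u_2] ∈ R^(3×2). The projector onto W = col(U) is P = U (U^T U)^(-1) U^T.
Compute U^T U =
  [14, 6]
  [6, 10],
and U^T v = (5, 15).
Solve U^T U · c = U^T v for the coefficients: c = (-5/13, 45/26). The projection is proj_W(v) = U c.
Check: (v - proj_W(v)) · u_1 = 0  (should be 0).
Check: (v - proj_W(v)) · u_2 = 0  (should be 0).
Result: proj_W(v) = (15/26, -125/26, -10/13).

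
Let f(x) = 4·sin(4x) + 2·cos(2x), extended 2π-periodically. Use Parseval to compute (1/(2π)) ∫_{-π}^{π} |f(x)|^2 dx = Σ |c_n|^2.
Σ |c_n|^2 = 10

Expand |f|^2 and use orthogonality of {sin(nx), cos(mx)} on [-π, π]:
  ∫_{-π}^{π} sin(nx)^2 dx = π, ∫ cos(mx)^2 dx = π, and cross terms integrate to 0.
So ∫_{-π}^{π} f(x)^2 dx = 4^2 · π + 2^2 · π = (16 + 4)π.
Divide by 2π: (16 + 4)/2 = 10.
By Parseval, this equals Σ |c_n|^2.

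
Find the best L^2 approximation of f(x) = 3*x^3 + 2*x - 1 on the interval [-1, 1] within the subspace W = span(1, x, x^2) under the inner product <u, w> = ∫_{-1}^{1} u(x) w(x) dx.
g(x) = 19*x/5 - 1

The best approximation g ∈ W is the orthogonal projection of f onto W. Writing g = a_0 + a_1 x + a_2 x^2, the coefficients solve the normal equations G · a = b where
  G_{ij} = <φ_i, φ_j> and b_i = <f, φ_i>, with φ_0 = 1, φ_1 = x, φ_2 = x^2.
G =
  [2, 0, 2/3]
  [0, 2/3, 0]
  [2/3, 0, 2/5],
b = (-2, 38/15, -2/3).
Solving gives a_0 = -1, a_1 = 19/5, a_2 = 0, so
  g(x) = 19*x/5 - 1.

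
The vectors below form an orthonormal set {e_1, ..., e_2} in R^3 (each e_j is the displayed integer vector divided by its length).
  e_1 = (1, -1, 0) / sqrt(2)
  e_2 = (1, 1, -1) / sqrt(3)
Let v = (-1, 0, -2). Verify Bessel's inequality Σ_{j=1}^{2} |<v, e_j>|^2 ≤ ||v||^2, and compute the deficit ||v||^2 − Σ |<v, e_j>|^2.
Σ |<v, e_j>|^2 = 5/6; ||v||^2 = 5; deficit = 25/6

Write each e_j = u_j / sqrt(<u_j, u_j>) where u_j is the displayed integer vector. Then <v, e_j> = <v, u_j> / sqrt(<u_j, u_j>), so |<v, e_j>|^2 = <v, u_j>^2 / <u_j, u_j>.
Coefficients: <v, e_1> = -1/sqrt(2), <v, e_2> = 1/sqrt(3).
Square and sum: Σ |<v, e_j>|^2 = 5/6.
Compute ||v||^2 = v·v = 5.
Deficit = 5 − 5/6 = 25/6 ≥ 0, confirming Bessel's inequality. (The deficit equals ||v − Σ <v,e_j> e_j||^2, the squared distance from v to span{e_j}.)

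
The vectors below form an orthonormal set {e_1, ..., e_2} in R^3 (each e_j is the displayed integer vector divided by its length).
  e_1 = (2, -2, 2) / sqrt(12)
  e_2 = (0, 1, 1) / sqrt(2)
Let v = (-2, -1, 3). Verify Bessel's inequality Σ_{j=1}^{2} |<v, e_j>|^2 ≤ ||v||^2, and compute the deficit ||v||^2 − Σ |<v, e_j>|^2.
Σ |<v, e_j>|^2 = 10/3; ||v||^2 = 14; deficit = 32/3

Write each e_j = u_j / sqrt(<u_j, u_j>) where u_j is the displayed integer vector. Then <v, e_j> = <v, u_j> / sqrt(<u_j, u_j>), so |<v, e_j>|^2 = <v, u_j>^2 / <u_j, u_j>.
Coefficients: <v, e_1> = 4/sqrt(12), <v, e_2> = 2/sqrt(2).
Square and sum: Σ |<v, e_j>|^2 = 10/3.
Compute ||v||^2 = v·v = 14.
Deficit = 14 − 10/3 = 32/3 ≥ 0, confirming Bessel's inequality. (The deficit equals ||v − Σ <v,e_j> e_j||^2, the squared distance from v to span{e_j}.)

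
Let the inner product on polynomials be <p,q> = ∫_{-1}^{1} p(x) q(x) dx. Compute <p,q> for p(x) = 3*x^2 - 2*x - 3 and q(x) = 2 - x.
<p,q> = -20/3

Expand the product: p(x)·q(x) = -3*x^3 + 8*x^2 - x - 6.
∫_{-1}^{1} of each monomial x^k gives [2/(k+1) if k even, 0 if k odd]. Integrating term-by-term (or equivalently evaluating the antiderivative F(x) = -3*x^4/4 + 8*x^3/3 - x^2/2 - 6*x at the endpoints):
  F(1) − F(−1) = -55/12 − (25/12) = -20/3.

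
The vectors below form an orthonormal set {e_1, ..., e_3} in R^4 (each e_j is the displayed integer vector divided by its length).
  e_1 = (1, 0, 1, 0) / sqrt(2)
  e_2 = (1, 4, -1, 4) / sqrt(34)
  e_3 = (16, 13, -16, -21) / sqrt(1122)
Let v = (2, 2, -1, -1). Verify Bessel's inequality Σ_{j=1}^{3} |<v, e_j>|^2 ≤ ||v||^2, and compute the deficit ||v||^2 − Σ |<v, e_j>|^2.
Σ |<v, e_j>|^2 = 659/66; ||v||^2 = 10; deficit = 1/66

Write each e_j = u_j / sqrt(<u_j, u_j>) where u_j is the displayed integer vector. Then <v, e_j> = <v, u_j> / sqrt(<u_j, u_j>), so |<v, e_j>|^2 = <v, u_j>^2 / <u_j, u_j>.
Coefficients: <v, e_1> = 1/sqrt(2), <v, e_2> = 7/sqrt(34), <v, e_3> = 95/sqrt(1122).
Square and sum: Σ |<v, e_j>|^2 = 659/66.
Compute ||v||^2 = v·v = 10.
Deficit = 10 − 659/66 = 1/66 ≥ 0, confirming Bessel's inequality. (The deficit equals ||v − Σ <v,e_j> e_j||^2, the squared distance from v to span{e_j}.)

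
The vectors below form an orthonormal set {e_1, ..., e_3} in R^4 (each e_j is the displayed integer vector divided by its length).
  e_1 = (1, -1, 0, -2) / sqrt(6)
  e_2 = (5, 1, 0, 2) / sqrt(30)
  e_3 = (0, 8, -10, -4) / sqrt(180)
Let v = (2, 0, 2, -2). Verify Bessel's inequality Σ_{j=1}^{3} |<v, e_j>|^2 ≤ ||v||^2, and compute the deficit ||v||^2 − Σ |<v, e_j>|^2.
Σ |<v, e_j>|^2 = 8; ||v||^2 = 12; deficit = 4

Write each e_j = u_j / sqrt(<u_j, u_j>) where u_j is the displayed integer vector. Then <v, e_j> = <v, u_j> / sqrt(<u_j, u_j>), so |<v, e_j>|^2 = <v, u_j>^2 / <u_j, u_j>.
Coefficients: <v, e_1> = 6/sqrt(6), <v, e_2> = 6/sqrt(30), <v, e_3> = -12/sqrt(180).
Square and sum: Σ |<v, e_j>|^2 = 8.
Compute ||v||^2 = v·v = 12.
Deficit = 12 − 8 = 4 ≥ 0, confirming Bessel's inequality. (The deficit equals ||v − Σ <v,e_j> e_j||^2, the squared distance from v to span{e_j}.)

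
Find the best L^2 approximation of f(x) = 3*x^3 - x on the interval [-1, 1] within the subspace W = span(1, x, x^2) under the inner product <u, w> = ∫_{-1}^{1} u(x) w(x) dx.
g(x) = 4*x/5

The best approximation g ∈ W is the orthogonal projection of f onto W. Writing g = a_0 + a_1 x + a_2 x^2, the coefficients solve the normal equations G · a = b where
  G_{ij} = <φ_i, φ_j> and b_i = <f, φ_i>, with φ_0 = 1, φ_1 = x, φ_2 = x^2.
G =
  [2, 0, 2/3]
  [0, 2/3, 0]
  [2/3, 0, 2/5],
b = (0, 8/15, 0).
Solving gives a_0 = 0, a_1 = 4/5, a_2 = 0, so
  g(x) = 4*x/5.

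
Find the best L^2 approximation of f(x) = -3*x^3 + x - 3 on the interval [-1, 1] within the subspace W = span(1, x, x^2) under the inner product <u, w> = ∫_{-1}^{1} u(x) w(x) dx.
g(x) = -4*x/5 - 3

The best approximation g ∈ W is the orthogonal projection of f onto W. Writing g = a_0 + a_1 x + a_2 x^2, the coefficients solve the normal equations G · a = b where
  G_{ij} = <φ_i, φ_j> and b_i = <f, φ_i>, with φ_0 = 1, φ_1 = x, φ_2 = x^2.
G =
  [2, 0, 2/3]
  [0, 2/3, 0]
  [2/3, 0, 2/5],
b = (-6, -8/15, -2).
Solving gives a_0 = -3, a_1 = -4/5, a_2 = 0, so
  g(x) = -4*x/5 - 3.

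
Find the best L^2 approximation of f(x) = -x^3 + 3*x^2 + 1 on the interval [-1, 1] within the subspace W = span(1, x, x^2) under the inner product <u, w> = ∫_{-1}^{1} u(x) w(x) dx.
g(x) = 3*x^2 - 3*x/5 + 1

The best approximation g ∈ W is the orthogonal projection of f onto W. Writing g = a_0 + a_1 x + a_2 x^2, the coefficients solve the normal equations G · a = b where
  G_{ij} = <φ_i, φ_j> and b_i = <f, φ_i>, with φ_0 = 1, φ_1 = x, φ_2 = x^2.
G =
  [2, 0, 2/3]
  [0, 2/3, 0]
  [2/3, 0, 2/5],
b = (4, -2/5, 28/15).
Solving gives a_0 = 1, a_1 = -3/5, a_2 = 3, so
  g(x) = 3*x^2 - 3*x/5 + 1.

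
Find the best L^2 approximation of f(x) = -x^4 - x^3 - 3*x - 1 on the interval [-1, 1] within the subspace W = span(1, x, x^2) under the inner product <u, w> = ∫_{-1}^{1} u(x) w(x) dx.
g(x) = -6*x^2/7 - 18*x/5 - 32/35

The best approximation g ∈ W is the orthogonal projection of f onto W. Writing g = a_0 + a_1 x + a_2 x^2, the coefficients solve the normal equations G · a = b where
  G_{ij} = <φ_i, φ_j> and b_i = <f, φ_i>, with φ_0 = 1, φ_1 = x, φ_2 = x^2.
G =
  [2, 0, 2/3]
  [0, 2/3, 0]
  [2/3, 0, 2/5],
b = (-12/5, -12/5, -20/21).
Solving gives a_0 = -32/35, a_1 = -18/5, a_2 = -6/7, so
  g(x) = -6*x^2/7 - 18*x/5 - 32/35.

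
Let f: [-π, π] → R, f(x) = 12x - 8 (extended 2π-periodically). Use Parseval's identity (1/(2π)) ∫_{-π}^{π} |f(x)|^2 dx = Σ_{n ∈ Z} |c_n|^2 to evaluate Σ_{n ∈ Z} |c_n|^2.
Σ |c_n|^2 = 48π^2 + 64

Expand and integrate term by term over [-π, π]:
  ∫ (12x)^2 dx = 144·(2π^3/3); ∫ 2·12·(-8)·x dx = 0 (odd integrand); ∫ (-8)^2 dx = 64·2π.
So (1/(2π)) ∫_{-π}^{π} (12x - 8)^2 dx = 144π^2/3 + 64 = 48π^2 + 64.
Parseval ⇒ Σ |c_n|^2 = 48π^2 + 64.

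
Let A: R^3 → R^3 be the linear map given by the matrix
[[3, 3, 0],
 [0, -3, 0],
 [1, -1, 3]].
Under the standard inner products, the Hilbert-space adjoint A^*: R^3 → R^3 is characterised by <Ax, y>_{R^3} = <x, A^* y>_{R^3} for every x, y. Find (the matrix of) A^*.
A^* = A^T =
[[3, 0, 1],
 [3, -3, -1],
 [0, 0, 3]]

For real matrices with standard dot products, the defining identity <Ax, y> = <x, A^* y> gives (Ax)^T y = x^T (A^*) y, i.e. x^T A^T y = x^T (A^*) y. Since this holds for all x, y, we must have A^* = A^T. Therefore
A^* =
[[3, 0, 1],
 [3, -3, -1],
 [0, 0, 3]].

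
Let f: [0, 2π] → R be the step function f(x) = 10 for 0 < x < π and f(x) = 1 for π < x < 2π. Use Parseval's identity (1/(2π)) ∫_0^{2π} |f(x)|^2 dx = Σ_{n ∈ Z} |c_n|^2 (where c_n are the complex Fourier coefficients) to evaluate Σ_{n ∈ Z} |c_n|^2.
Σ |c_n|^2 = 101/2

Parseval equates the L^2 energy of f (normalised by 1/(2π)) with the ℓ^2 sum of its Fourier coefficients: (1/(2π)) ∫_0^{2π} |f|^2 = Σ |c_n|^2.
Compute the left side: (1/(2π)) [∫_0^π 10^2 dx + ∫_π^{2π} 1^2 dx] = (1/(2π)) · (100π + 1π) = (100 + 1)/2 = 101/2.
So Σ_{n ∈ Z} |c_n|^2 = 101/2.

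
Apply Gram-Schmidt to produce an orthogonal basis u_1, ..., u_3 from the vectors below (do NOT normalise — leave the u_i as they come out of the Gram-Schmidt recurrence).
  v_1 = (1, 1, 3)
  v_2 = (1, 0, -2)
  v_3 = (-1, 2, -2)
Orthogonal basis:
  u_1 = (1, 1, 3)
  u_2 = (16/11, 5/11, -7/11)
  u_3 = (-14/15, 7/3, -7/15)

Apply the Gram-Schmidt recurrence
  u_1 = v_1
  u_i = v_i − Σ_{j<i} ((v_i · u_j) / (u_j · u_j)) · u_j.

Step by step this gives:
  u_1 = (1, 1, 3)
  u_2 = (16/11, 5/11, -7/11)
  u_3 = (-14/15, 7/3, -7/15)

Orthogonality check:
  u_2 · u_1 = 0 (should be 0)
  u_3 · u_1 = 0 (should be 0)
  u_3 · u_2 = 0 (should be 0)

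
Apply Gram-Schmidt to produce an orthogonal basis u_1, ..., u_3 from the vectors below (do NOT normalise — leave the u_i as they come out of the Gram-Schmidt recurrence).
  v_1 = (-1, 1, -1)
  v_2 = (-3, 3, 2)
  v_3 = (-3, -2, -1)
Orthogonal basis:
  u_1 = (-1, 1, -1)
  u_2 = (-5/3, 5/3, 10/3)
  u_3 = (-5/2, -5/2, 0)

Apply the Gram-Schmidt recurrence
  u_1 = v_1
  u_i = v_i − Σ_{j<i} ((v_i · u_j) / (u_j · u_j)) · u_j.

Step by step this gives:
  u_1 = (-1, 1, -1)
  u_2 = (-5/3, 5/3, 10/3)
  u_3 = (-5/2, -5/2, 0)

Orthogonality check:
  u_2 · u_1 = 0 (should be 0)
  u_3 · u_1 = 0 (should be 0)
  u_3 · u_2 = 0 (should be 0)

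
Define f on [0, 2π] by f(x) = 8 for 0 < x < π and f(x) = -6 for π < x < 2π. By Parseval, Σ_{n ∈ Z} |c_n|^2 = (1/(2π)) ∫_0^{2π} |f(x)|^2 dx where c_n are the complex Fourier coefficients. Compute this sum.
Σ |c_n|^2 = 50

Parseval equates the L^2 energy of f (normalised by 1/(2π)) with the ℓ^2 sum of its Fourier coefficients: (1/(2π)) ∫_0^{2π} |f|^2 = Σ |c_n|^2.
Compute the left side: (1/(2π)) [∫_0^π 8^2 dx + ∫_π^{2π} (-6)^2 dx] = (1/(2π)) · (64π + 36π) = (64 + 36)/2 = 50.
So Σ_{n ∈ Z} |c_n|^2 = 50.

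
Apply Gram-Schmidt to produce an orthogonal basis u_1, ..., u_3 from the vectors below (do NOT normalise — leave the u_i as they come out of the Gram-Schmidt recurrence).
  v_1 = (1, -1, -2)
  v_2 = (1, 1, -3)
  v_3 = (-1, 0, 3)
Orthogonal basis:
  u_1 = (1, -1, -2)
  u_2 = (0, 2, -1)
  u_3 = (1/6, 1/30, 1/15)

Apply the Gram-Schmidt recurrence
  u_1 = v_1
  u_i = v_i − Σ_{j<i} ((v_i · u_j) / (u_j · u_j)) · u_j.

Step by step this gives:
  u_1 = (1, -1, -2)
  u_2 = (0, 2, -1)
  u_3 = (1/6, 1/30, 1/15)

Orthogonality check:
  u_2 · u_1 = 0 (should be 0)
  u_3 · u_1 = 0 (should be 0)
  u_3 · u_2 = 0 (should be 0)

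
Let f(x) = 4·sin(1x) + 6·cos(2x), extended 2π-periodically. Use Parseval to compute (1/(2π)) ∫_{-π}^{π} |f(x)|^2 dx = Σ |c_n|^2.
Σ |c_n|^2 = 26

Expand |f|^2 and use orthogonality of {sin(nx), cos(mx)} on [-π, π]:
  ∫_{-π}^{π} sin(nx)^2 dx = π, ∫ cos(mx)^2 dx = π, and cross terms integrate to 0.
So ∫_{-π}^{π} f(x)^2 dx = 4^2 · π + 6^2 · π = (16 + 36)π.
Divide by 2π: (16 + 36)/2 = 26.
By Parseval, this equals Σ |c_n|^2.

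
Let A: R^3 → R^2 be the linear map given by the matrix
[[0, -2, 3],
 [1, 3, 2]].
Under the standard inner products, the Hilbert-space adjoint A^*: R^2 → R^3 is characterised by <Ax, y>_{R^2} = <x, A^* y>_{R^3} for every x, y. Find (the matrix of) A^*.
A^* = A^T =
[[0, 1],
 [-2, 3],
 [3, 2]]

For real matrices with standard dot products, the defining identity <Ax, y> = <x, A^* y> gives (Ax)^T y = x^T (A^*) y, i.e. x^T A^T y = x^T (A^*) y. Since this holds for all x, y, we must have A^* = A^T. Therefore
A^* =
[[0, 1],
 [-2, 3],
 [3, 2]].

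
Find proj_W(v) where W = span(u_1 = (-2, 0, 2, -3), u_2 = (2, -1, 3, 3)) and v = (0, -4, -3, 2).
proj_W(v) = (202/171, 67/342, -739/342, 101/57)

Set up U = [u_1 | ... | u_2] ∈ R^(4×2). The projector onto W = col(U) is P = U (U^T U)^(-1) U^T.
Compute U^T U =
  [17, -7]
  [-7, 23],
and U^T v = (-12, 1).
Solve U^T U · c = U^T v for the coefficients: c = (-269/342, -67/342). The projection is proj_W(v) = U c.
Check: (v - proj_W(v)) · u_1 = 0  (should be 0).
Check: (v - proj_W(v)) · u_2 = 0  (should be 0).
Result: proj_W(v) = (202/171, 67/342, -739/342, 101/57).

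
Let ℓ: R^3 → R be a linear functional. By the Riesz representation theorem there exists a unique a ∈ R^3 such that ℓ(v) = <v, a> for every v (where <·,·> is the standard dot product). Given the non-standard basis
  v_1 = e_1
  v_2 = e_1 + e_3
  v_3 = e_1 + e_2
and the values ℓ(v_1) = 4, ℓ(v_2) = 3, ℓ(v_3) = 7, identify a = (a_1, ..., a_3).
a = (4, 3, -1)

Write a = (a_1, ..., a_3) in the standard basis. For each basis vector v_i, ℓ(v_i) = <v_i, a> is a linear equation in the a_j's. Collect the n equations into a matrix system V a = ℓ, where row i of V is v_i (expressed in the standard basis). Since V is invertible (lower-triangular with 1s on the diagonal, up to permutation), solve by back-substitution:
  V =
[[1, 0, 0],
 [1, 0, 1],
 [1, 1, 0]]
  V a = (4, 3, 7)
Solving gives a = (4, 3, -1).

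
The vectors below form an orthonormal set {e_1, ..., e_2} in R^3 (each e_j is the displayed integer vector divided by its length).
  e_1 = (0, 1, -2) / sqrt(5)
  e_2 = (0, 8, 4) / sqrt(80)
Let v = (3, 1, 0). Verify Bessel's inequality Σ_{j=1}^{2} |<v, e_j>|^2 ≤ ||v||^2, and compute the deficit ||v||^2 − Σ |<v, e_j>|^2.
Σ |<v, e_j>|^2 = 1; ||v||^2 = 10; deficit = 9

Write each e_j = u_j / sqrt(<u_j, u_j>) where u_j is the displayed integer vector. Then <v, e_j> = <v, u_j> / sqrt(<u_j, u_j>), so |<v, e_j>|^2 = <v, u_j>^2 / <u_j, u_j>.
Coefficients: <v, e_1> = 1/sqrt(5), <v, e_2> = 8/sqrt(80).
Square and sum: Σ |<v, e_j>|^2 = 1.
Compute ||v||^2 = v·v = 10.
Deficit = 10 − 1 = 9 ≥ 0, confirming Bessel's inequality. (The deficit equals ||v − Σ <v,e_j> e_j||^2, the squared distance from v to span{e_j}.)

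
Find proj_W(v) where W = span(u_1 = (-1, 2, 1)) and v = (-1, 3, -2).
proj_W(v) = (-5/6, 5/3, 5/6)

Set up U = [u_1 | ... | u_1] ∈ R^(3×1). The projector onto W = col(U) is P = U (U^T U)^(-1) U^T.
Compute U^T U =
  [6],
and U^T v = (5).
Solve U^T U · c = U^T v for the coefficients: c = (5/6). The projection is proj_W(v) = U c.
Check: (v - proj_W(v)) · u_1 = 0  (should be 0).
Result: proj_W(v) = (-5/6, 5/3, 5/6).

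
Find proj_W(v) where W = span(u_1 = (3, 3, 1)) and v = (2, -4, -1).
proj_W(v) = (-21/19, -21/19, -7/19)

Set up U = [u_1 | ... | u_1] ∈ R^(3×1). The projector onto W = col(U) is P = U (U^T U)^(-1) U^T.
Compute U^T U =
  [19],
and U^T v = (-7).
Solve U^T U · c = U^T v for the coefficients: c = (-7/19). The projection is proj_W(v) = U c.
Check: (v - proj_W(v)) · u_1 = 0  (should be 0).
Result: proj_W(v) = (-21/19, -21/19, -7/19).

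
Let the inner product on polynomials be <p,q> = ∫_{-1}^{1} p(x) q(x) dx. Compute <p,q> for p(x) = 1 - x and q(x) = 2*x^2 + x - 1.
<p,q> = -4/3

Expand the product: p(x)·q(x) = -2*x^3 + x^2 + 2*x - 1.
∫_{-1}^{1} of each monomial x^k gives [2/(k+1) if k even, 0 if k odd]. Integrating term-by-term (or equivalently evaluating the antiderivative F(x) = -x^4/2 + x^3/3 + x^2 - x at the endpoints):
  F(1) − F(−1) = -1/6 − (7/6) = -4/3.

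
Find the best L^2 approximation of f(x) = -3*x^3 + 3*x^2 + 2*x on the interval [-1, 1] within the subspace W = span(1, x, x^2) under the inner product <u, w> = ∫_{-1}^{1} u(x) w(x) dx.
g(x) = 3*x^2 + x/5

The best approximation g ∈ W is the orthogonal projection of f onto W. Writing g = a_0 + a_1 x + a_2 x^2, the coefficients solve the normal equations G · a = b where
  G_{ij} = <φ_i, φ_j> and b_i = <f, φ_i>, with φ_0 = 1, φ_1 = x, φ_2 = x^2.
G =
  [2, 0, 2/3]
  [0, 2/3, 0]
  [2/3, 0, 2/5],
b = (2, 2/15, 6/5).
Solving gives a_0 = 0, a_1 = 1/5, a_2 = 3, so
  g(x) = 3*x^2 + x/5.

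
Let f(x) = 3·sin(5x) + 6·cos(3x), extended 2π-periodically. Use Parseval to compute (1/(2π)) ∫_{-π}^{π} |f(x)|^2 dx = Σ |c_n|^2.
Σ |c_n|^2 = 45/2

Expand |f|^2 and use orthogonality of {sin(nx), cos(mx)} on [-π, π]:
  ∫_{-π}^{π} sin(nx)^2 dx = π, ∫ cos(mx)^2 dx = π, and cross terms integrate to 0.
So ∫_{-π}^{π} f(x)^2 dx = 3^2 · π + 6^2 · π = (9 + 36)π.
Divide by 2π: (9 + 36)/2 = 45/2.
By Parseval, this equals Σ |c_n|^2.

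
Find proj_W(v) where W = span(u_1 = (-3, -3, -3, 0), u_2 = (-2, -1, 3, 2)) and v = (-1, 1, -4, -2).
proj_W(v) = (1/3, -1/2, -23/6, -5/3)

Set up U = [u_1 | ... | u_2] ∈ R^(4×2). The projector onto W = col(U) is P = U (U^T U)^(-1) U^T.
Compute U^T U =
  [27, 0]
  [0, 18],
and U^T v = (12, -15).
Solve U^T U · c = U^T v for the coefficients: c = (4/9, -5/6). The projection is proj_W(v) = U c.
Check: (v - proj_W(v)) · u_1 = 0  (should be 0).
Check: (v - proj_W(v)) · u_2 = 0  (should be 0).
Result: proj_W(v) = (1/3, -1/2, -23/6, -5/3).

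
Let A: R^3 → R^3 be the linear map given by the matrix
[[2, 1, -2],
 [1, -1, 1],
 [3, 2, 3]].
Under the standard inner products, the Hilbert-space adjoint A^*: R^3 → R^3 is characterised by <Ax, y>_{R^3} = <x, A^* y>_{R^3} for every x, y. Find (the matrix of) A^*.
A^* = A^T =
[[2, 1, 3],
 [1, -1, 2],
 [-2, 1, 3]]

For real matrices with standard dot products, the defining identity <Ax, y> = <x, A^* y> gives (Ax)^T y = x^T (A^*) y, i.e. x^T A^T y = x^T (A^*) y. Since this holds for all x, y, we must have A^* = A^T. Therefore
A^* =
[[2, 1, 3],
 [1, -1, 2],
 [-2, 1, 3]].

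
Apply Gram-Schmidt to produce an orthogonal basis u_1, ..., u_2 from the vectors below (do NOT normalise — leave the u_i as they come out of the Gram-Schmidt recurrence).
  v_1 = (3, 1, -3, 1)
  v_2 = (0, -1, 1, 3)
Orthogonal basis:
  u_1 = (3, 1, -3, 1)
  u_2 = (3/20, -19/20, 17/20, 61/20)

Apply the Gram-Schmidt recurrence
  u_1 = v_1
  u_i = v_i − Σ_{j<i} ((v_i · u_j) / (u_j · u_j)) · u_j.

Step by step this gives:
  u_1 = (3, 1, -3, 1)
  u_2 = (3/20, -19/20, 17/20, 61/20)

Orthogonality check:
  u_2 · u_1 = 0 (should be 0)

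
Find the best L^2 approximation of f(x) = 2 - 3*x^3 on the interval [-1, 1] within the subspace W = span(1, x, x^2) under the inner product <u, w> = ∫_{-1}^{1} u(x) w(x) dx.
g(x) = 2 - 9*x/5

The best approximation g ∈ W is the orthogonal projection of f onto W. Writing g = a_0 + a_1 x + a_2 x^2, the coefficients solve the normal equations G · a = b where
  G_{ij} = <φ_i, φ_j> and b_i = <f, φ_i>, with φ_0 = 1, φ_1 = x, φ_2 = x^2.
G =
  [2, 0, 2/3]
  [0, 2/3, 0]
  [2/3, 0, 2/5],
b = (4, -6/5, 4/3).
Solving gives a_0 = 2, a_1 = -9/5, a_2 = 0, so
  g(x) = 2 - 9*x/5.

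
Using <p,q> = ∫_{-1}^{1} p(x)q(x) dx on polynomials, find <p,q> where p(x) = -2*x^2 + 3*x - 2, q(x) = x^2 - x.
<p,q> = -62/15

Expand the product: p(x)·q(x) = -2*x^4 + 5*x^3 - 5*x^2 + 2*x.
∫_{-1}^{1} of each monomial x^k gives [2/(k+1) if k even, 0 if k odd]. Integrating term-by-term (or equivalently evaluating the antiderivative F(x) = -2*x^5/5 + 5*x^4/4 - 5*x^3/3 + x^2 at the endpoints):
  F(1) − F(−1) = 11/60 − (259/60) = -62/15.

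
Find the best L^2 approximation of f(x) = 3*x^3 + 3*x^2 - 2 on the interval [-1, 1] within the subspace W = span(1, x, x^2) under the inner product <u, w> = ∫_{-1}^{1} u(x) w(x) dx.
g(x) = 3*x^2 + 9*x/5 - 2

The best approximation g ∈ W is the orthogonal projection of f onto W. Writing g = a_0 + a_1 x + a_2 x^2, the coefficients solve the normal equations G · a = b where
  G_{ij} = <φ_i, φ_j> and b_i = <f, φ_i>, with φ_0 = 1, φ_1 = x, φ_2 = x^2.
G =
  [2, 0, 2/3]
  [0, 2/3, 0]
  [2/3, 0, 2/5],
b = (-2, 6/5, -2/15).
Solving gives a_0 = -2, a_1 = 9/5, a_2 = 3, so
  g(x) = 3*x^2 + 9*x/5 - 2.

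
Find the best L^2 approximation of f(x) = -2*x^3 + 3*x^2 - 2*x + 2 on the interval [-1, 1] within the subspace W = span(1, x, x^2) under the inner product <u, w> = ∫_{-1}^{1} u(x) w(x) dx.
g(x) = 3*x^2 - 16*x/5 + 2

The best approximation g ∈ W is the orthogonal projection of f onto W. Writing g = a_0 + a_1 x + a_2 x^2, the coefficients solve the normal equations G · a = b where
  G_{ij} = <φ_i, φ_j> and b_i = <f, φ_i>, with φ_0 = 1, φ_1 = x, φ_2 = x^2.
G =
  [2, 0, 2/3]
  [0, 2/3, 0]
  [2/3, 0, 2/5],
b = (6, -32/15, 38/15).
Solving gives a_0 = 2, a_1 = -16/5, a_2 = 3, so
  g(x) = 3*x^2 - 16*x/5 + 2.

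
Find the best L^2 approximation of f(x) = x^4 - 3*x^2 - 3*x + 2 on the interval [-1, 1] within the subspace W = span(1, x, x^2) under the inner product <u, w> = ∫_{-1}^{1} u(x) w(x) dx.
g(x) = -15*x^2/7 - 3*x + 67/35

The best approximation g ∈ W is the orthogonal projection of f onto W. Writing g = a_0 + a_1 x + a_2 x^2, the coefficients solve the normal equations G · a = b where
  G_{ij} = <φ_i, φ_j> and b_i = <f, φ_i>, with φ_0 = 1, φ_1 = x, φ_2 = x^2.
G =
  [2, 0, 2/3]
  [0, 2/3, 0]
  [2/3, 0, 2/5],
b = (12/5, -2, 44/105).
Solving gives a_0 = 67/35, a_1 = -3, a_2 = -15/7, so
  g(x) = -15*x^2/7 - 3*x + 67/35.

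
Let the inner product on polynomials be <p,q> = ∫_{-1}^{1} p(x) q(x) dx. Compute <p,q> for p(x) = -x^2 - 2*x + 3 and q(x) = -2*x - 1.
<p,q> = -8/3

Expand the product: p(x)·q(x) = 2*x^3 + 5*x^2 - 4*x - 3.
∫_{-1}^{1} of each monomial x^k gives [2/(k+1) if k even, 0 if k odd]. Integrating term-by-term (or equivalently evaluating the antiderivative F(x) = x^4/2 + 5*x^3/3 - 2*x^2 - 3*x at the endpoints):
  F(1) − F(−1) = -17/6 − (-1/6) = -8/3.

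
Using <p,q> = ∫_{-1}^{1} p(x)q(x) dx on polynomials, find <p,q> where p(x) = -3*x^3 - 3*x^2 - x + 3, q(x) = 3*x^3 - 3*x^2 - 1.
<p,q> = -356/35

Expand the product: p(x)·q(x) = -9*x^6 + 6*x^4 + 15*x^3 - 6*x^2 + x - 3.
∫_{-1}^{1} of each monomial x^k gives [2/(k+1) if k even, 0 if k odd]. Integrating term-by-term (or equivalently evaluating the antiderivative F(x) = -9*x^7/7 + 6*x^5/5 + 15*x^4/4 - 2*x^3 + x^2/2 - 3*x at the endpoints):
  F(1) − F(−1) = -117/140 − (1307/140) = -356/35.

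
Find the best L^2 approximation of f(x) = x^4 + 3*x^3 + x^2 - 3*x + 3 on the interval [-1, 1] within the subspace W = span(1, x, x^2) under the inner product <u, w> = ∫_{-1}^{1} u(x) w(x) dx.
g(x) = 13*x^2/7 - 6*x/5 + 102/35

The best approximation g ∈ W is the orthogonal projection of f onto W. Writing g = a_0 + a_1 x + a_2 x^2, the coefficients solve the normal equations G · a = b where
  G_{ij} = <φ_i, φ_j> and b_i = <f, φ_i>, with φ_0 = 1, φ_1 = x, φ_2 = x^2.
G =
  [2, 0, 2/3]
  [0, 2/3, 0]
  [2/3, 0, 2/5],
b = (106/15, -4/5, 94/35).
Solving gives a_0 = 102/35, a_1 = -6/5, a_2 = 13/7, so
  g(x) = 13*x^2/7 - 6*x/5 + 102/35.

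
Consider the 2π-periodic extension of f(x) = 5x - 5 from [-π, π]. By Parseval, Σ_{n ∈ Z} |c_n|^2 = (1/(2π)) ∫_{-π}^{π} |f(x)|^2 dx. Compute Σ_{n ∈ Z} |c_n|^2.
Σ |c_n|^2 = 25π^2/3 + 25

Expand and integrate term by term over [-π, π]:
  ∫ (5x)^2 dx = 25·(2π^3/3); ∫ 2·5·(-5)·x dx = 0 (odd integrand); ∫ (-5)^2 dx = 25·2π.
So (1/(2π)) ∫_{-π}^{π} (5x - 5)^2 dx = 25π^2/3 + 25 = 25π^2/3 + 25.
Parseval ⇒ Σ |c_n|^2 = 25π^2/3 + 25.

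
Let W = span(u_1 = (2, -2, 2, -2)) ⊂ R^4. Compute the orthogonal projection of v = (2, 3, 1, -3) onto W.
proj_W(v) = (3/4, -3/4, 3/4, -3/4)

Set up U = [u_1 | ... | u_1] ∈ R^(4×1). The projector onto W = col(U) is P = U (U^T U)^(-1) U^T.
Compute U^T U =
  [16],
and U^T v = (6).
Solve U^T U · c = U^T v for the coefficients: c = (3/8). The projection is proj_W(v) = U c.
Check: (v - proj_W(v)) · u_1 = 0  (should be 0).
Result: proj_W(v) = (3/4, -3/4, 3/4, -3/4).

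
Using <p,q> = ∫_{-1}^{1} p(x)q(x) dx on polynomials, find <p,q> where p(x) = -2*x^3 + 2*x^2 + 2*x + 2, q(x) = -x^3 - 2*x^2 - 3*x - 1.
<p,q> = -80/7

Expand the product: p(x)·q(x) = 2*x^6 + 2*x^5 - 10*x^3 - 12*x^2 - 8*x - 2.
∫_{-1}^{1} of each monomial x^k gives [2/(k+1) if k even, 0 if k odd]. Integrating term-by-term (or equivalently evaluating the antiderivative F(x) = 2*x^7/7 + x^6/3 - 5*x^4/2 - 4*x^3 - 4*x^2 - 2*x at the endpoints):
  F(1) − F(−1) = -499/42 − (-19/42) = -80/7.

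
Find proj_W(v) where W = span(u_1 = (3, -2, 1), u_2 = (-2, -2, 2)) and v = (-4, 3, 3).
proj_W(v) = (-191/42, 17/21, 11/42)

Set up U = [u_1 | ... | u_2] ∈ R^(3×2). The projector onto W = col(U) is P = U (U^T U)^(-1) U^T.
Compute U^T U =
  [14, 0]
  [0, 12],
and U^T v = (-15, 8).
Solve U^T U · c = U^T v for the coefficients: c = (-15/14, 2/3). The projection is proj_W(v) = U c.
Check: (v - proj_W(v)) · u_1 = 0  (should be 0).
Check: (v - proj_W(v)) · u_2 = 0  (should be 0).
Result: proj_W(v) = (-191/42, 17/21, 11/42).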